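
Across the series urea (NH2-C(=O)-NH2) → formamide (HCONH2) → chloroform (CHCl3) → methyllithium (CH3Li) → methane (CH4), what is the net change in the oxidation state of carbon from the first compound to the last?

Carbon oxidation states along the series — urea: +4, formamide: +2, chloroform: +2, methyllithium: -4, methane: -4.
Net change = -4 − (+4) = -8.

-8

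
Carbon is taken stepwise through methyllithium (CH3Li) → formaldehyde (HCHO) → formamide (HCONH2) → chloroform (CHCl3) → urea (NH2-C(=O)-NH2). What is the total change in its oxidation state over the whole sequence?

Carbon oxidation states along the series — methyllithium: -4, formaldehyde: 0, formamide: +2, chloroform: +2, urea: +4.
Net change = +4 − (-4) = +8.

+8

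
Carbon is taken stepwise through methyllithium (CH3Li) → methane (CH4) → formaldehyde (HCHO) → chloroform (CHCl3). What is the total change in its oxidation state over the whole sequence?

Carbon oxidation states along the series — methyllithium: -4, methane: -4, formaldehyde: 0, chloroform: +2.
Net change = +2 − (-4) = +6.

+6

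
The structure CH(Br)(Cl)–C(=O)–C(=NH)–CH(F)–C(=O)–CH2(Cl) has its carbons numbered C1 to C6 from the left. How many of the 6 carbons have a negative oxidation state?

Tallying each carbon's bonds:
C1: 1C, 1H, 1Cl, 1Br → 0 − 1 + 1 + 1 = +1
C2: 2C, 2O → 0 + 2 = +2
C3: 2C, 2N → 0 + 2 = +2
C4: 2C, 1H, 1F → 0 − 1 + 1 = 0
C5: 2C, 2O → 0 + 2 = +2
C6: 1C, 2H, 1Cl → 0 − 2 + 1 = -1
1 carbon (C6) meets the condition.

1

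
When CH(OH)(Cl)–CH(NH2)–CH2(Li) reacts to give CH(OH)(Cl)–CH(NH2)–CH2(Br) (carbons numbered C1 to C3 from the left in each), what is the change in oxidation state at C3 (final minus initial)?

Before: C3 has 1 bond to C, 2 bonds to H, 1 bond to Li → oxidation state -3.
After: C3 has 1 bond to C, 2 bonds to H, 1 bond to Br → oxidation state -1.
Δ = -1 − (-3) = +2, so this is an oxidation at C3.

+2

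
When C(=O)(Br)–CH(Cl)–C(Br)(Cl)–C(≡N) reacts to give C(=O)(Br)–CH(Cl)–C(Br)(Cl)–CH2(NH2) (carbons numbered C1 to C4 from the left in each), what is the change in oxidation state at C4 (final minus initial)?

-4

Before: C4 has 1 bond to C, 3 bonds to N → oxidation state +3.
After: C4 has 1 bond to C, 2 bonds to H, 1 bond to N → oxidation state -1.
Δ = -1 − (+3) = -4, so this is a reduction at C4.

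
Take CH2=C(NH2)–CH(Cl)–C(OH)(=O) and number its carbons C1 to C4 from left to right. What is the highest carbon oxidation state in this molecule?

Each bond to a more electronegative atom (O, N, halogen) counts +1, each bond to a less electronegative atom (H, metal, B, Si) counts −1, and each C–C bond counts 0. Tallying each carbon:
C1: 2C, 2H → 0 − 2 = -2
C2: 3C, 1N → 0 + 1 = +1
C3: 2C, 1H, 1Cl → 0 − 1 + 1 = 0
C4: 1C, 3O → 0 + 3 = +3
The highest value is +3.

+3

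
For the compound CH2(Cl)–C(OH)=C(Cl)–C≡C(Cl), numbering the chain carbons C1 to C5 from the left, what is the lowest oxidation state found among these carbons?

Tallying each carbon's bonds:
C1: 1C, 2H, 1Cl → 0 − 2 + 1 = -1
C2: 3C, 1O → 0 + 1 = +1
C3: 3C, 1Cl → 0 + 1 = +1
C4: 4C → 0 = 0
C5: 3C, 1Cl → 0 + 1 = +1
The lowest value is -1.

-1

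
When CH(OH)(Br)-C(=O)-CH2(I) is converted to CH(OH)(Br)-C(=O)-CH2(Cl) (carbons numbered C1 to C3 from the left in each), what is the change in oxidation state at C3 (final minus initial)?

Before: C3 has 1 bond to C, 2 bonds to H, 1 bond to I → oxidation state -1.
After: C3 has 1 bond to C, 2 bonds to H, 1 bond to Cl → oxidation state -1.
Δ = -1 − (-1) = 0, so no net redox change at C3.

0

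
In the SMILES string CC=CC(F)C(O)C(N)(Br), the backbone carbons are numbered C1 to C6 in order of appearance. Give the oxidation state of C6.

C6 has one bond to C (0), one bond to H (-1), one bond to N (+1), one bond to Br (+1).
Oxidation state = 0 − 1 + 1 + 1 = +1.

+1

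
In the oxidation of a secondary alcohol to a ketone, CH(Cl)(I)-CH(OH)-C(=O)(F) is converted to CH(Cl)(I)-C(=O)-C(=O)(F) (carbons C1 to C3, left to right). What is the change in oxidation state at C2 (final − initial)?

+2

Before: C2 has 2 bonds to C, 1 bond to H, 1 bond to O → oxidation state 0.
After: C2 has 2 bonds to C, 2 bonds to O → oxidation state +2.
Δ = +2 − (0) = +2, so this is an oxidation at C2.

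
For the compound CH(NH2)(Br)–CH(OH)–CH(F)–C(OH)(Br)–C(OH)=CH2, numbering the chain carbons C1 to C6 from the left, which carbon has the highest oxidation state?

C4

Count +1 for every bond to an atom more electronegative than carbon and −1 for every bond to one less electronegative; C–C bonds are 0. Tallying each carbon:
C1: 1C, 1H, 1N, 1Br → 0 − 1 + 1 + 1 = +1
C2: 2C, 1H, 1O → 0 − 1 + 1 = 0
C3: 2C, 1H, 1F → 0 − 1 + 1 = 0
C4: 2C, 1O, 1Br → 0 + 1 + 1 = +2
C5: 3C, 1O → 0 + 1 = +1
C6: 2C, 2H → 0 − 2 = -2
The most oxidised carbon is C4 at +2.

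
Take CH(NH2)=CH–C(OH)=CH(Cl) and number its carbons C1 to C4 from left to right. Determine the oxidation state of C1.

C1 has a double bond to C (2×0 = 0), one bond to H (-1), one bond to N (+1).
Oxidation state = 0 − 1 + 1 = 0.

0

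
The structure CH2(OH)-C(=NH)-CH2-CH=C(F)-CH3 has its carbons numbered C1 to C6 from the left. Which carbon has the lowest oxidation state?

C6

Count +1 for every bond to an atom more electronegative than carbon and −1 for every bond to one less electronegative; C–C bonds are 0. Tallying each carbon:
C1: 1C, 2H, 1O → 0 − 2 + 1 = -1
C2: 2C, 2N → 0 + 2 = +2
C3: 2C, 2H → 0 − 2 = -2
C4: 3C, 1H → 0 − 1 = -1
C5: 3C, 1F → 0 + 1 = +1
C6: 1C, 3H → 0 − 3 = -3
The most reduced carbon is C6 at -3.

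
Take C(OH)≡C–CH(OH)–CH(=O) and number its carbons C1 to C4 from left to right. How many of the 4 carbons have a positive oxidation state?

Each bond to a more electronegative atom (O, N, halogen) counts +1, each bond to a less electronegative atom (H, metal, B, Si) counts −1, and each C–C bond counts 0. Tallying each carbon:
C1: 3C, 1O → 0 + 1 = +1
C2: 4C → 0 = 0
C3: 2C, 1H, 1O → 0 − 1 + 1 = 0
C4: 1C, 1H, 2O → 0 − 1 + 2 = +1
2 carbons (C1, C4) meet the condition.

2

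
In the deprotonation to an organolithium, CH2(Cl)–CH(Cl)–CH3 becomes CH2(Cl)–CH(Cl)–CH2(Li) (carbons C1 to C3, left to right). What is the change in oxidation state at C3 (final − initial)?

Before: C3 has 1 bond to C, 3 bonds to H → oxidation state -3.
After: C3 has 1 bond to C, 2 bonds to H, 1 bond to Li → oxidation state -3.
Δ = -3 − (-3) = 0, so no net redox change at C3.

0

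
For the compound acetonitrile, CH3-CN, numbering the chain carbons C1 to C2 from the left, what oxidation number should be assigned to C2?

C2 has a triple bond to N (3×+1 = +3), one bond to C (0).
Oxidation state = +3 + 0 = +3.

+3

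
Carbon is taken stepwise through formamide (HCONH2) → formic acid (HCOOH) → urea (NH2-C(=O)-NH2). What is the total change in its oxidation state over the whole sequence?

+2

Carbon oxidation states along the series — formamide: +2, formic acid: +2, urea: +4.
Net change = +4 − (+2) = +2.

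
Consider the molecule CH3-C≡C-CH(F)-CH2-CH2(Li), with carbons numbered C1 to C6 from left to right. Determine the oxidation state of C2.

0

C2 has one bond to C (0), a triple bond to C (3×0 = 0).
Oxidation state = 0 + 0 = 0.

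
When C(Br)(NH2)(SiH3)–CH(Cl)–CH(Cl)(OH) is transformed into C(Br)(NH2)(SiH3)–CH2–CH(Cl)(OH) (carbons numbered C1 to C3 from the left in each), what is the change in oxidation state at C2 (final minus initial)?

-2

Before: C2 has 2 bonds to C, 1 bond to H, 1 bond to Cl → oxidation state 0.
After: C2 has 2 bonds to C, 2 bonds to H → oxidation state -2.
Δ = -2 − (0) = -2, so this is a reduction at C2.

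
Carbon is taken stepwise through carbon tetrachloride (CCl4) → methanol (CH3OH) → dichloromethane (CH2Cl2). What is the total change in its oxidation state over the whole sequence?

-4

Carbon oxidation states along the series — carbon tetrachloride: +4, methanol: -2, dichloromethane: 0.
Net change = 0 − (+4) = -4.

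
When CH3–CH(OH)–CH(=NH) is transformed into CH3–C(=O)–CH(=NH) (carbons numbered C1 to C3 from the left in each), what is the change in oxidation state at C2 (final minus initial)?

+2

Before: C2 has 2 bonds to C, 1 bond to H, 1 bond to O → oxidation state 0.
After: C2 has 2 bonds to C, 2 bonds to O → oxidation state +2.
Δ = +2 − (0) = +2, so this is an oxidation at C2.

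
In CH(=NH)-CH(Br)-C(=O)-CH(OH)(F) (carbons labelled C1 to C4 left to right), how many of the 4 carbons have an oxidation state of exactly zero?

Tallying each carbon's bonds:
C1: 1C, 1H, 2N → 0 − 1 + 2 = +1
C2: 2C, 1H, 1Br → 0 − 1 + 1 = 0
C3: 2C, 2O → 0 + 2 = +2
C4: 1C, 1H, 1O, 1F → 0 − 1 + 1 + 1 = +1
1 carbon (C2) meets the condition.

1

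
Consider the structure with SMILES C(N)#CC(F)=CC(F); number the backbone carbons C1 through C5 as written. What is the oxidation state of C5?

C5 has one bond to C (0), one bond to F (+1), one bond to H (-1), one bond to H (-1).
Oxidation state = 0 + 1 − 1 − 1 = -1.

-1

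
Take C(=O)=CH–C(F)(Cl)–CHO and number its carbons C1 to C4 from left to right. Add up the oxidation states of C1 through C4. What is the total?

Count +1 for every bond to an atom more electronegative than carbon and −1 for every bond to one less electronegative; C–C bonds are 0. Tallying each carbon:
C1: 2C, 2O → 0 + 2 = +2
C2: 3C, 1H → 0 − 1 = -1
C3: 2C, 1F, 1Cl → 0 + 1 + 1 = +2
C4: 1C, 1H, 2O → 0 − 1 + 2 = +1
Sum = +2 − 1 + 2 + 1 = +4.

+4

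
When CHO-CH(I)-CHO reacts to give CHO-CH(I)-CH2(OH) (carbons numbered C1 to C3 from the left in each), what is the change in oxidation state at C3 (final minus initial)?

Before: C3 has 1 bond to C, 1 bond to H, 2 bonds to O → oxidation state +1.
After: C3 has 1 bond to C, 2 bonds to H, 1 bond to O → oxidation state -1.
Δ = -1 − (+1) = -2, so this is a reduction at C3.

-2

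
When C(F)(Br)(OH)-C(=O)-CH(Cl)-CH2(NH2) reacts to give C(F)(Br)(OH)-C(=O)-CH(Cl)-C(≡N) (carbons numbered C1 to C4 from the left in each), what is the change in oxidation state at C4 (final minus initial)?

Before: C4 has 1 bond to C, 2 bonds to H, 1 bond to N → oxidation state -1.
After: C4 has 1 bond to C, 3 bonds to N → oxidation state +3.
Δ = +3 − (-1) = +4, so this is an oxidation at C4.

+4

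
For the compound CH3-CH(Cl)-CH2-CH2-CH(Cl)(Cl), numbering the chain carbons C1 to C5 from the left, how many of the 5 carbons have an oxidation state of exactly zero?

Bonds to more-electronegative neighbours contribute +1 each, bonds to H or metals contribute −1 each, and C–C bonds contribute 0. Tallying each carbon:
C1: 1C, 3H → 0 − 3 = -3
C2: 2C, 1H, 1Cl → 0 − 1 + 1 = 0
C3: 2C, 2H → 0 − 2 = -2
C4: 2C, 2H → 0 − 2 = -2
C5: 1C, 1H, 2Cl → 0 − 1 + 2 = +1
1 carbon (C2) meets the condition.

1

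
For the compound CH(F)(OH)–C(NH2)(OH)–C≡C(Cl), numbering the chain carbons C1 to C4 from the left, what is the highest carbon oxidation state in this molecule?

+2

Tallying each carbon's bonds:
C1: 1C, 1H, 1O, 1F → 0 − 1 + 1 + 1 = +1
C2: 2C, 1O, 1N → 0 + 1 + 1 = +2
C3: 4C → 0 = 0
C4: 3C, 1Cl → 0 + 1 = +1
The highest value is +2.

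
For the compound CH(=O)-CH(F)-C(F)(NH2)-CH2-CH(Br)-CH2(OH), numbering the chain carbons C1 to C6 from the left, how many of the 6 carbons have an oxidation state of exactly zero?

2

Tallying each carbon's bonds:
C1: 1C, 1H, 2O → 0 − 1 + 2 = +1
C2: 2C, 1H, 1F → 0 − 1 + 1 = 0
C3: 2C, 1N, 1F → 0 + 1 + 1 = +2
C4: 2C, 2H → 0 − 2 = -2
C5: 2C, 1H, 1Br → 0 − 1 + 1 = 0
C6: 1C, 2H, 1O → 0 − 2 + 1 = -1
2 carbons (C2, C5) meet the condition.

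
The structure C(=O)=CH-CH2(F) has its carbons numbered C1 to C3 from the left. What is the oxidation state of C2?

-1

Each bond to a more electronegative atom (O, N, halogen) counts +1, each bond to a less electronegative atom (H, metal, B, Si) counts −1, and each C–C bond counts 0.
C2 has a double bond to C (2×0 = 0), one bond to C (0), one bond to H (-1).
Oxidation state = 0 + 0 − 1 = -1.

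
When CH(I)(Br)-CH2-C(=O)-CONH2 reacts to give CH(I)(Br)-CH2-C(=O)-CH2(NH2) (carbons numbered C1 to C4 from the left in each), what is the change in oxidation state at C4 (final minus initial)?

Before: C4 has 1 bond to C, 2 bonds to O, 1 bond to N → oxidation state +3.
After: C4 has 1 bond to C, 2 bonds to H, 1 bond to N → oxidation state -1.
Δ = -1 − (+3) = -4, so this is a reduction at C4.

-4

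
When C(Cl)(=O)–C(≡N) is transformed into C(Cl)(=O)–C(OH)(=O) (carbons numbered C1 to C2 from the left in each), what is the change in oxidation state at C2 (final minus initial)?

Before: C2 has 1 bond to C, 3 bonds to N → oxidation state +3.
After: C2 has 1 bond to C, 3 bonds to O → oxidation state +3.
Δ = +3 − (+3) = 0, so no net redox change at C2.

0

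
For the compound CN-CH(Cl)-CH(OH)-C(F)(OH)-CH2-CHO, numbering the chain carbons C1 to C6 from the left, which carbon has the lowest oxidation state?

C5

Count +1 for every bond to an atom more electronegative than carbon and −1 for every bond to one less electronegative; C–C bonds are 0. Tallying each carbon:
C1: 1C, 3N → 0 + 3 = +3
C2: 2C, 1H, 1Cl → 0 − 1 + 1 = 0
C3: 2C, 1H, 1O → 0 − 1 + 1 = 0
C4: 2C, 1O, 1F → 0 + 1 + 1 = +2
C5: 2C, 2H → 0 − 2 = -2
C6: 1C, 1H, 2O → 0 − 1 + 2 = +1
The most reduced carbon is C5 at -2.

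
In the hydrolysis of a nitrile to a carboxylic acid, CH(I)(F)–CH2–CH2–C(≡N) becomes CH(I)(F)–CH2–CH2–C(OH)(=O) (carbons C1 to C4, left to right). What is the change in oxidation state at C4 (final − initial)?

Before: C4 has 1 bond to C, 3 bonds to N → oxidation state +3.
After: C4 has 1 bond to C, 3 bonds to O → oxidation state +3.
Δ = +3 − (+3) = 0, so no net redox change at C4.

0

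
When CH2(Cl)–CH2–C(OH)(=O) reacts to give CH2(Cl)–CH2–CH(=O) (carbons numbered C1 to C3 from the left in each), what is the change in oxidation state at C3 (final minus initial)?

-2

Before: C3 has 1 bond to C, 3 bonds to O → oxidation state +3.
After: C3 has 1 bond to C, 1 bond to H, 2 bonds to O → oxidation state +1.
Δ = +1 − (+3) = -2, so this is a reduction at C3.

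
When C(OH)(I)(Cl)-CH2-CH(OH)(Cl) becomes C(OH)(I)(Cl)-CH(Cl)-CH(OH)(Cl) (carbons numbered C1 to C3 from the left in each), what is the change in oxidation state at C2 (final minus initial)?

Before: C2 has 2 bonds to C, 2 bonds to H → oxidation state -2.
After: C2 has 2 bonds to C, 1 bond to H, 1 bond to Cl → oxidation state 0.
Δ = 0 − (-2) = +2, so this is an oxidation at C2.

+2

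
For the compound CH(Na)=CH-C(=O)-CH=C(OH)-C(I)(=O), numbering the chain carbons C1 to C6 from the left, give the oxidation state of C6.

Assign +1 per bond to O/N/halogen, −1 per bond to H or an electropositive element, and 0 per bond to carbon.
C6 has one bond to C (0), one bond to I (+1), a double bond to O (2×+1 = +2).
Oxidation state = 0 + 1 + 2 = +3.

+3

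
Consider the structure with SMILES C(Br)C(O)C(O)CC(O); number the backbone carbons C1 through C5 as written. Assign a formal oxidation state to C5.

C5 has one bond to C (0), one bond to H (-1), one bond to O (+1), one bond to H (-1).
Oxidation state = 0 − 1 + 1 − 1 = -1.

-1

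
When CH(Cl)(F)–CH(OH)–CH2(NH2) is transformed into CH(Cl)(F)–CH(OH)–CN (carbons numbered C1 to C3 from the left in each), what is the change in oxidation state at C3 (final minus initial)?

Before: C3 has 1 bond to C, 2 bonds to H, 1 bond to N → oxidation state -1.
After: C3 has 1 bond to C, 3 bonds to N → oxidation state +3.
Δ = +3 − (-1) = +4, so this is an oxidation at C3.

+4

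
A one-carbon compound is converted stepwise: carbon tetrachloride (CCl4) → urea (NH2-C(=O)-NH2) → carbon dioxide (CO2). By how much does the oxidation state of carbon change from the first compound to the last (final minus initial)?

0

Carbon oxidation states along the series — carbon tetrachloride: +4, urea: +4, carbon dioxide: +4.
Net change = +4 − (+4) = 0.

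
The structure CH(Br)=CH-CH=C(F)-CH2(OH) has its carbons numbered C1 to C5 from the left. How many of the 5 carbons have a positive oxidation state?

Tallying each carbon's bonds:
C1: 2C, 1H, 1Br → 0 − 1 + 1 = 0
C2: 3C, 1H → 0 − 1 = -1
C3: 3C, 1H → 0 − 1 = -1
C4: 3C, 1F → 0 + 1 = +1
C5: 1C, 2H, 1O → 0 − 2 + 1 = -1
1 carbon (C4) meets the condition.

1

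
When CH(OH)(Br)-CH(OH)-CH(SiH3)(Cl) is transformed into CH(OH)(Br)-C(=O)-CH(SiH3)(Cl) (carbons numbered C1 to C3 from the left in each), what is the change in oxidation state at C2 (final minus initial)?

+2

Before: C2 has 2 bonds to C, 1 bond to H, 1 bond to O → oxidation state 0.
After: C2 has 2 bonds to C, 2 bonds to O → oxidation state +2.
Δ = +2 − (0) = +2, so this is an oxidation at C2.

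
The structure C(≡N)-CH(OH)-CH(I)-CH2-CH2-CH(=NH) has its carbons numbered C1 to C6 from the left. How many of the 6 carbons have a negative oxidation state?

Count +1 for every bond to an atom more electronegative than carbon and −1 for every bond to one less electronegative; C–C bonds are 0. Tallying each carbon:
C1: 1C, 3N → 0 + 3 = +3
C2: 2C, 1H, 1O → 0 − 1 + 1 = 0
C3: 2C, 1H, 1I → 0 − 1 + 1 = 0
C4: 2C, 2H → 0 − 2 = -2
C5: 2C, 2H → 0 − 2 = -2
C6: 1C, 1H, 2N → 0 − 1 + 2 = +1
2 carbons (C4, C5) meet the condition.

2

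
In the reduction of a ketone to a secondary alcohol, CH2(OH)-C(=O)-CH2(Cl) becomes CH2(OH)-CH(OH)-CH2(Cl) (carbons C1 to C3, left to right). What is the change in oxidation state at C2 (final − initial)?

Before: C2 has 2 bonds to C, 2 bonds to O → oxidation state +2.
After: C2 has 2 bonds to C, 1 bond to H, 1 bond to O → oxidation state 0.
Δ = 0 − (+2) = -2, so this is a reduction at C2.

-2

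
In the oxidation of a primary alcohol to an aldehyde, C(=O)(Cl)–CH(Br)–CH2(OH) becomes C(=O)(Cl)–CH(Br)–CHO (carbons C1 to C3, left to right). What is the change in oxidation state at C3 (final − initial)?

Before: C3 has 1 bond to C, 2 bonds to H, 1 bond to O → oxidation state -1.
After: C3 has 1 bond to C, 1 bond to H, 2 bonds to O → oxidation state +1.
Δ = +1 − (-1) = +2, so this is an oxidation at C3.

+2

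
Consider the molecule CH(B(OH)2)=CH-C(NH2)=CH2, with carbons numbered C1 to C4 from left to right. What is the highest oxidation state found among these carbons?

+1

Tallying each carbon's bonds:
C1: 2C, 1H, 1B → 0 − 1 − 1 = -2
C2: 3C, 1H → 0 − 1 = -1
C3: 3C, 1N → 0 + 1 = +1
C4: 2C, 2H → 0 − 2 = -2
The highest value is +1.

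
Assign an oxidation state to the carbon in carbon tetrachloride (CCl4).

+4

The carbon has one bond to Cl (+1), one bond to Cl (+1), one bond to Cl (+1), one bond to Cl (+1).
Oxidation state = +1 + 1 + 1 + 1 = +4.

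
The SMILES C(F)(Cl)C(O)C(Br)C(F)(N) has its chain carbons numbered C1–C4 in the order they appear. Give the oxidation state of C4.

+1

Each bond to a more electronegative atom (O, N, halogen) counts +1, each bond to a less electronegative atom (H, metal, B, Si) counts −1, and each C–C bond counts 0.
C4 has one bond to C (0), one bond to F (+1), one bond to N (+1), one bond to H (-1).
Oxidation state = 0 + 1 + 1 − 1 = +1.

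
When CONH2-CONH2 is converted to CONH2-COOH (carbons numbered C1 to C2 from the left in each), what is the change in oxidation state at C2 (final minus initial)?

Before: C2 has 1 bond to C, 2 bonds to O, 1 bond to N → oxidation state +3.
After: C2 has 1 bond to C, 3 bonds to O → oxidation state +3.
Δ = +3 − (+3) = 0, so no net redox change at C2.

0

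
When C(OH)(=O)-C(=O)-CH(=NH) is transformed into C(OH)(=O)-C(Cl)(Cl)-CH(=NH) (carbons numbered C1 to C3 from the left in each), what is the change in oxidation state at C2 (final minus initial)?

0

Before: C2 has 2 bonds to C, 2 bonds to O → oxidation state +2.
After: C2 has 2 bonds to C, 2 bonds to Cl → oxidation state +2.
Δ = +2 − (+2) = 0, so no net redox change at C2.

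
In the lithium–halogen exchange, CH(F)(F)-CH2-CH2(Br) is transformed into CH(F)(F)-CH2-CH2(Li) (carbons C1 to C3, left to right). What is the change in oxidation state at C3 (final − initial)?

Before: C3 has 1 bond to C, 2 bonds to H, 1 bond to Br → oxidation state -1.
After: C3 has 1 bond to C, 2 bonds to H, 1 bond to Li → oxidation state -3.
Δ = -3 − (-1) = -2, so this is a reduction at C3.

-2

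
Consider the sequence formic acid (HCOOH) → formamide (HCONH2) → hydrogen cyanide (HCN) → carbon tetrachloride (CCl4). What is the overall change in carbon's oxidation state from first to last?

+2

Carbon oxidation states along the series — formic acid: +2, formamide: +2, hydrogen cyanide: +2, carbon tetrachloride: +4.
Net change = +4 − (+2) = +2.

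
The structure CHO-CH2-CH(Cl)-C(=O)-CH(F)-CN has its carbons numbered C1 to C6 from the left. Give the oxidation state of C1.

C1 has one bond to C (0), a double bond to O (2×+1 = +2), one bond to H (-1).
Oxidation state = 0 + 2 − 1 = +1.

+1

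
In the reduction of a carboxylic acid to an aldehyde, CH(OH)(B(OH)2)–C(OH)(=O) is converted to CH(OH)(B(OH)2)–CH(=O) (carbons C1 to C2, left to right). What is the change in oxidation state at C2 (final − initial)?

-2

Before: C2 has 1 bond to C, 3 bonds to O → oxidation state +3.
After: C2 has 1 bond to C, 1 bond to H, 2 bonds to O → oxidation state +1.
Δ = +1 − (+3) = -2, so this is a reduction at C2.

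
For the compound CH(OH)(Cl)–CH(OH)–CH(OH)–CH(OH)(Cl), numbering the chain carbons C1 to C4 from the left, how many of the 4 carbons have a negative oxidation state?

0

Assign +1 per bond to O/N/halogen, −1 per bond to H or an electropositive element, and 0 per bond to carbon. Tallying each carbon:
C1: 1C, 1H, 1O, 1Cl → 0 − 1 + 1 + 1 = +1
C2: 2C, 1H, 1O → 0 − 1 + 1 = 0
C3: 2C, 1H, 1O → 0 − 1 + 1 = 0
C4: 1C, 1H, 1O, 1Cl → 0 − 1 + 1 + 1 = +1
0 carbons meet the condition.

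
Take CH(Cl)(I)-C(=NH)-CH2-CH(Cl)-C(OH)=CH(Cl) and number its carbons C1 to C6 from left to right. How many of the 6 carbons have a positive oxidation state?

3

Tallying each carbon's bonds:
C1: 1C, 1H, 1Cl, 1I → 0 − 1 + 1 + 1 = +1
C2: 2C, 2N → 0 + 2 = +2
C3: 2C, 2H → 0 − 2 = -2
C4: 2C, 1H, 1Cl → 0 − 1 + 1 = 0
C5: 3C, 1O → 0 + 1 = +1
C6: 2C, 1H, 1Cl → 0 − 1 + 1 = 0
3 carbons (C1, C2, C5) meet the condition.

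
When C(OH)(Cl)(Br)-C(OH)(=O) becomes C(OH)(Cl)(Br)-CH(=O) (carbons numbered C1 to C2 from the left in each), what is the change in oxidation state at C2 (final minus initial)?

-2

Before: C2 has 1 bond to C, 3 bonds to O → oxidation state +3.
After: C2 has 1 bond to C, 1 bond to H, 2 bonds to O → oxidation state +1.
Δ = +1 − (+3) = -2, so this is a reduction at C2.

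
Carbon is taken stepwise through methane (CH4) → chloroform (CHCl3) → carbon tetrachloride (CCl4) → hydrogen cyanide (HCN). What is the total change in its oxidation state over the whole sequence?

+6

Carbon oxidation states along the series — methane: -4, chloroform: +2, carbon tetrachloride: +4, hydrogen cyanide: +2.
Net change = +2 − (-4) = +6.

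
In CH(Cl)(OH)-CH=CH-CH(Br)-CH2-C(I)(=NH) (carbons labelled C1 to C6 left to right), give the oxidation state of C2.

C2 has one bond to C (0), a double bond to C (2×0 = 0), one bond to H (-1).
Oxidation state = 0 + 0 − 1 = -1.

-1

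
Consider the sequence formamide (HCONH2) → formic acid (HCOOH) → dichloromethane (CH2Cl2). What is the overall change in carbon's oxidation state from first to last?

Carbon oxidation states along the series — formamide: +2, formic acid: +2, dichloromethane: 0.
Net change = 0 − (+2) = -2.

-2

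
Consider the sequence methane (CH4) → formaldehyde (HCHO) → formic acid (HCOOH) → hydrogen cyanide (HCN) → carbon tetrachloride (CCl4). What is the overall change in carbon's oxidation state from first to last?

+8

Carbon oxidation states along the series — methane: -4, formaldehyde: 0, formic acid: +2, hydrogen cyanide: +2, carbon tetrachloride: +4.
Net change = +4 − (-4) = +8.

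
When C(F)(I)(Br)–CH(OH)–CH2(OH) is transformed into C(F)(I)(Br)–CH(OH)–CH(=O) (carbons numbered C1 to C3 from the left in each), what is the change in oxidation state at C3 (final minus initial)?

+2

Before: C3 has 1 bond to C, 2 bonds to H, 1 bond to O → oxidation state -1.
After: C3 has 1 bond to C, 1 bond to H, 2 bonds to O → oxidation state +1.
Δ = +1 − (-1) = +2, so this is an oxidation at C3.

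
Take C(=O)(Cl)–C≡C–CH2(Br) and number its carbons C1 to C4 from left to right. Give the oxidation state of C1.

+3

C1 has one bond to C (0), a double bond to O (2×+1 = +2), one bond to Cl (+1).
Oxidation state = 0 + 2 + 1 = +3.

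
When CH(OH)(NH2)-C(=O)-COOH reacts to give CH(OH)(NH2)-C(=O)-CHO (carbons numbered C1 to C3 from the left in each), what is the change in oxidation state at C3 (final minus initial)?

Before: C3 has 1 bond to C, 3 bonds to O → oxidation state +3.
After: C3 has 1 bond to C, 1 bond to H, 2 bonds to O → oxidation state +1.
Δ = +1 − (+3) = -2, so this is a reduction at C3.

-2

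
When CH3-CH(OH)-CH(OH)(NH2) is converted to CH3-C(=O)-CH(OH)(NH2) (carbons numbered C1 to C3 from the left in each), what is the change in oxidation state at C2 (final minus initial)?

+2

Before: C2 has 2 bonds to C, 1 bond to H, 1 bond to O → oxidation state 0.
After: C2 has 2 bonds to C, 2 bonds to O → oxidation state +2.
Δ = +2 − (0) = +2, so this is an oxidation at C2.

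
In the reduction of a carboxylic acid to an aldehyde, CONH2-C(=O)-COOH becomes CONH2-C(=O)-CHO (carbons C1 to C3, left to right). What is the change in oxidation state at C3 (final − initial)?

Before: C3 has 1 bond to C, 3 bonds to O → oxidation state +3.
After: C3 has 1 bond to C, 1 bond to H, 2 bonds to O → oxidation state +1.
Δ = +1 − (+3) = -2, so this is a reduction at C3.

-2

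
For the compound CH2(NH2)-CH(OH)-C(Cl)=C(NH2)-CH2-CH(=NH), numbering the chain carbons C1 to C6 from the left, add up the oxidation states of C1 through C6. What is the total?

0

Each bond to a more electronegative atom (O, N, halogen) counts +1, each bond to a less electronegative atom (H, metal, B, Si) counts −1, and each C–C bond counts 0. Tallying each carbon:
C1: 1C, 2H, 1N → 0 − 2 + 1 = -1
C2: 2C, 1H, 1O → 0 − 1 + 1 = 0
C3: 3C, 1Cl → 0 + 1 = +1
C4: 3C, 1N → 0 + 1 = +1
C5: 2C, 2H → 0 − 2 = -2
C6: 1C, 1H, 2N → 0 − 1 + 2 = +1
Sum = -1 + 0 + 1 + 1 − 2 + 1 = 0.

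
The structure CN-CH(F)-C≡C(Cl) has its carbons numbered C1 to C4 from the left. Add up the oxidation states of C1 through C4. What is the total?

Tallying each carbon's bonds:
C1: 1C, 3N → 0 + 3 = +3
C2: 2C, 1H, 1F → 0 − 1 + 1 = 0
C3: 4C → 0 = 0
C4: 3C, 1Cl → 0 + 1 = +1
Sum = +3 + 0 + 0 + 1 = +4.

+4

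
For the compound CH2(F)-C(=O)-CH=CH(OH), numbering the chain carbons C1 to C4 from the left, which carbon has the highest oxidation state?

C2

Tallying each carbon's bonds:
C1: 1C, 2H, 1F → 0 − 2 + 1 = -1
C2: 2C, 2O → 0 + 2 = +2
C3: 3C, 1H → 0 − 1 = -1
C4: 2C, 1H, 1O → 0 − 1 + 1 = 0
The most oxidised carbon is C2 at +2.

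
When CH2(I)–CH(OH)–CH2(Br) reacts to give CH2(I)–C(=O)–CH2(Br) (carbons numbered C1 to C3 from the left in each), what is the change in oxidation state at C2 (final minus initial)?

Before: C2 has 2 bonds to C, 1 bond to H, 1 bond to O → oxidation state 0.
After: C2 has 2 bonds to C, 2 bonds to O → oxidation state +2.
Δ = +2 − (0) = +2, so this is an oxidation at C2.

+2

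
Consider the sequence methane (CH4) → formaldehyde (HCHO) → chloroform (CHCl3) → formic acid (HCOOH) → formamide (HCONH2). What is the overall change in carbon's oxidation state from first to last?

+6

Carbon oxidation states along the series — methane: -4, formaldehyde: 0, chloroform: +2, formic acid: +2, formamide: +2.
Net change = +2 − (-4) = +6.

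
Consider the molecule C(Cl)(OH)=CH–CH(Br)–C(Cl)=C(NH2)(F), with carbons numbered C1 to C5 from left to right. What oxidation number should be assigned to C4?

+1

C4 has one bond to C (0), a double bond to C (2×0 = 0), one bond to Cl (+1).
Oxidation state = 0 + 0 + 1 = +1.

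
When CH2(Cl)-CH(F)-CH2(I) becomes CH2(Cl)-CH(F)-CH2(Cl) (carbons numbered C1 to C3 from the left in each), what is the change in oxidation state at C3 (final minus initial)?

0

Before: C3 has 1 bond to C, 2 bonds to H, 1 bond to I → oxidation state -1.
After: C3 has 1 bond to C, 2 bonds to H, 1 bond to Cl → oxidation state -1.
Δ = -1 − (-1) = 0, so no net redox change at C3.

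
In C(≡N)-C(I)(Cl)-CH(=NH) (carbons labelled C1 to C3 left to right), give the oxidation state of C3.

+1

Count +1 for every bond to an atom more electronegative than carbon and −1 for every bond to one less electronegative; C–C bonds are 0.
C3 has one bond to C (0), a double bond to N (2×+1 = +2), one bond to H (-1).
Oxidation state = 0 + 2 − 1 = +1.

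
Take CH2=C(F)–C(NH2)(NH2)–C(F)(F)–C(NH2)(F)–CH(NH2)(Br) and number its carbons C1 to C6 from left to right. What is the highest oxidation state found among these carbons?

Assign +1 per bond to O/N/halogen, −1 per bond to H or an electropositive element, and 0 per bond to carbon. Tallying each carbon:
C1: 2C, 2H → 0 − 2 = -2
C2: 3C, 1F → 0 + 1 = +1
C3: 2C, 2N → 0 + 2 = +2
C4: 2C, 2F → 0 + 2 = +2
C5: 2C, 1N, 1F → 0 + 1 + 1 = +2
C6: 1C, 1H, 1N, 1Br → 0 − 1 + 1 + 1 = +1
The highest value is +2.

+2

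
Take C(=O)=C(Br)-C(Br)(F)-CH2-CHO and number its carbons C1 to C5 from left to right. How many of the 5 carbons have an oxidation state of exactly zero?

Each bond to a more electronegative atom (O, N, halogen) counts +1, each bond to a less electronegative atom (H, metal, B, Si) counts −1, and each C–C bond counts 0. Tallying each carbon:
C1: 2C, 2O → 0 + 2 = +2
C2: 3C, 1Br → 0 + 1 = +1
C3: 2C, 1F, 1Br → 0 + 1 + 1 = +2
C4: 2C, 2H → 0 − 2 = -2
C5: 1C, 1H, 2O → 0 − 1 + 2 = +1
0 carbons meet the condition.

0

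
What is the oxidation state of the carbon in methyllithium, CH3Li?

-4

Bonds to more-electronegative neighbours contribute +1 each, bonds to H or metals contribute −1 each, and C–C bonds contribute 0.
The carbon has one bond to H (-1), one bond to H (-1), one bond to H (-1), one bond to Li (-1).
Oxidation state = -1 − 1 − 1 − 1 = -4.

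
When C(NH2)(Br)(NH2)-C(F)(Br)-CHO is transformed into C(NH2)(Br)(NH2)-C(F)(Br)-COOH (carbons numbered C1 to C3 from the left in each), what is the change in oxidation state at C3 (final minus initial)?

Before: C3 has 1 bond to C, 1 bond to H, 2 bonds to O → oxidation state +1.
After: C3 has 1 bond to C, 3 bonds to O → oxidation state +3.
Δ = +3 − (+1) = +2, so this is an oxidation at C3.

+2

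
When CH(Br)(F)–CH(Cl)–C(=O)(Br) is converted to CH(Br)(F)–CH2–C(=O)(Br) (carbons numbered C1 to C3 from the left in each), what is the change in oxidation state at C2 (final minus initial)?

-2

Before: C2 has 2 bonds to C, 1 bond to H, 1 bond to Cl → oxidation state 0.
After: C2 has 2 bonds to C, 2 bonds to H → oxidation state -2.
Δ = -2 − (0) = -2, so this is a reduction at C2.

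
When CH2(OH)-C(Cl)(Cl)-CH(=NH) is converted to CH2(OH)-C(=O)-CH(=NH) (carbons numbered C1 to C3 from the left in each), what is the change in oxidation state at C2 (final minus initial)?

0

Before: C2 has 2 bonds to C, 2 bonds to Cl → oxidation state +2.
After: C2 has 2 bonds to C, 2 bonds to O → oxidation state +2.
Δ = +2 − (+2) = 0, so no net redox change at C2.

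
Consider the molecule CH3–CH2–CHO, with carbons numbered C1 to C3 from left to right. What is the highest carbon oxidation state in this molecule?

+1

Each bond to a more electronegative atom (O, N, halogen) counts +1, each bond to a less electronegative atom (H, metal, B, Si) counts −1, and each C–C bond counts 0. Tallying each carbon:
C1: 1C, 3H → 0 − 3 = -3
C2: 2C, 2H → 0 − 2 = -2
C3: 1C, 1H, 2O → 0 − 1 + 2 = +1
The highest value is +1.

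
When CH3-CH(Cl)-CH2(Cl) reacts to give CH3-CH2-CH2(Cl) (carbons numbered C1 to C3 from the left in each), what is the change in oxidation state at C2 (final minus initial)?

Before: C2 has 2 bonds to C, 1 bond to H, 1 bond to Cl → oxidation state 0.
After: C2 has 2 bonds to C, 2 bonds to H → oxidation state -2.
Δ = -2 − (0) = -2, so this is a reduction at C2.

-2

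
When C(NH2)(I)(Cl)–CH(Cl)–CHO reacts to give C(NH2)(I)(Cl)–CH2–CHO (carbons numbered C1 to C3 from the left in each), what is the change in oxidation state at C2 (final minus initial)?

-2

Before: C2 has 2 bonds to C, 1 bond to H, 1 bond to Cl → oxidation state 0.
After: C2 has 2 bonds to C, 2 bonds to H → oxidation state -2.
Δ = -2 − (0) = -2, so this is a reduction at C2.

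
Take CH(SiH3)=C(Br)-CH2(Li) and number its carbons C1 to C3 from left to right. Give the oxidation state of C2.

Assign +1 per bond to O/N/halogen, −1 per bond to H or an electropositive element, and 0 per bond to carbon.
C2 has a double bond to C (2×0 = 0), one bond to C (0), one bond to Br (+1).
Oxidation state = 0 + 0 + 1 = +1.

+1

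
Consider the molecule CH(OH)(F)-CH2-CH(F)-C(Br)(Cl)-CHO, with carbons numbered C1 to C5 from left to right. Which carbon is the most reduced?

C2

Assign +1 per bond to O/N/halogen, −1 per bond to H or an electropositive element, and 0 per bond to carbon. Tallying each carbon:
C1: 1C, 1H, 1O, 1F → 0 − 1 + 1 + 1 = +1
C2: 2C, 2H → 0 − 2 = -2
C3: 2C, 1H, 1F → 0 − 1 + 1 = 0
C4: 2C, 1Cl, 1Br → 0 + 1 + 1 = +2
C5: 1C, 1H, 2O → 0 − 1 + 2 = +1
The most reduced carbon is C2 at -2.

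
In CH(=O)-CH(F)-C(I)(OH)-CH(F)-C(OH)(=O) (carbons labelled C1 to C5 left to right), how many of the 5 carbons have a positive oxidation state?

3

Tallying each carbon's bonds:
C1: 1C, 1H, 2O → 0 − 1 + 2 = +1
C2: 2C, 1H, 1F → 0 − 1 + 1 = 0
C3: 2C, 1O, 1I → 0 + 1 + 1 = +2
C4: 2C, 1H, 1F → 0 − 1 + 1 = 0
C5: 1C, 3O → 0 + 3 = +3
3 carbons (C1, C3, C5) meet the condition.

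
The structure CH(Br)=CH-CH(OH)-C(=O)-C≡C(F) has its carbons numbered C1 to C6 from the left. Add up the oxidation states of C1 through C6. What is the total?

+2

Tallying each carbon's bonds:
C1: 2C, 1H, 1Br → 0 − 1 + 1 = 0
C2: 3C, 1H → 0 − 1 = -1
C3: 2C, 1H, 1O → 0 − 1 + 1 = 0
C4: 2C, 2O → 0 + 2 = +2
C5: 4C → 0 = 0
C6: 3C, 1F → 0 + 1 = +1
Sum = 0 − 1 + 0 + 2 + 0 + 1 = +2.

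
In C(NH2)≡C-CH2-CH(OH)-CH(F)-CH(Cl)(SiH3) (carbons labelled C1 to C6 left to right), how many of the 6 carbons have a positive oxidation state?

1

Bonds to more-electronegative neighbours contribute +1 each, bonds to H or metals contribute −1 each, and C–C bonds contribute 0. Tallying each carbon:
C1: 3C, 1N → 0 + 1 = +1
C2: 4C → 0 = 0
C3: 2C, 2H → 0 − 2 = -2
C4: 2C, 1H, 1O → 0 − 1 + 1 = 0
C5: 2C, 1H, 1F → 0 − 1 + 1 = 0
C6: 1C, 1H, 1Cl, 1Si → 0 − 1 + 1 − 1 = -1
1 carbon (C1) meets the condition.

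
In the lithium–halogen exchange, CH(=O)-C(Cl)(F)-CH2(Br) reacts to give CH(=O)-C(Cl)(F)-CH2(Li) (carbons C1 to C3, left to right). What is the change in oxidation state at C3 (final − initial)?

Before: C3 has 1 bond to C, 2 bonds to H, 1 bond to Br → oxidation state -1.
After: C3 has 1 bond to C, 2 bonds to H, 1 bond to Li → oxidation state -3.
Δ = -3 − (-1) = -2, so this is a reduction at C3.

-2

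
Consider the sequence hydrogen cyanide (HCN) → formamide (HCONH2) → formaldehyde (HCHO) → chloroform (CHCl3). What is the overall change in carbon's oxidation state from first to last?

0

Carbon oxidation states along the series — hydrogen cyanide: +2, formamide: +2, formaldehyde: 0, chloroform: +2.
Net change = +2 − (+2) = 0.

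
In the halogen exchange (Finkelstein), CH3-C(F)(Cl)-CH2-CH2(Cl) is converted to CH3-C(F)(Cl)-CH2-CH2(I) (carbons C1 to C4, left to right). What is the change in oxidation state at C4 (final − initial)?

Before: C4 has 1 bond to C, 2 bonds to H, 1 bond to Cl → oxidation state -1.
After: C4 has 1 bond to C, 2 bonds to H, 1 bond to I → oxidation state -1.
Δ = -1 − (-1) = 0, so no net redox change at C4.

0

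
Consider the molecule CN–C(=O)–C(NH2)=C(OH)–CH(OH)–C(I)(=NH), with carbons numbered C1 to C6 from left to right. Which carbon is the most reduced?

Each bond to a more electronegative atom (O, N, halogen) counts +1, each bond to a less electronegative atom (H, metal, B, Si) counts −1, and each C–C bond counts 0. Tallying each carbon:
C1: 1C, 3N → 0 + 3 = +3
C2: 2C, 2O → 0 + 2 = +2
C3: 3C, 1N → 0 + 1 = +1
C4: 3C, 1O → 0 + 1 = +1
C5: 2C, 1H, 1O → 0 − 1 + 1 = 0
C6: 1C, 2N, 1I → 0 + 2 + 1 = +3
The most reduced carbon is C5 at 0.

C5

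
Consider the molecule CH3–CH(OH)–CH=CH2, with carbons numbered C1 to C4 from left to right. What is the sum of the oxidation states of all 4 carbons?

Tallying each carbon's bonds:
C1: 1C, 3H → 0 − 3 = -3
C2: 2C, 1H, 1O → 0 − 1 + 1 = 0
C3: 3C, 1H → 0 − 1 = -1
C4: 2C, 2H → 0 − 2 = -2
Sum = -3 + 0 − 1 − 2 = -6.

-6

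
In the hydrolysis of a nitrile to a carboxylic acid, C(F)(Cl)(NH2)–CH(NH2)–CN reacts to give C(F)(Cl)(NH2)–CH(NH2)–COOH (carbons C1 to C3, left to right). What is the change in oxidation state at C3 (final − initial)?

0

Before: C3 has 1 bond to C, 3 bonds to N → oxidation state +3.
After: C3 has 1 bond to C, 3 bonds to O → oxidation state +3.
Δ = +3 − (+3) = 0, so no net redox change at C3.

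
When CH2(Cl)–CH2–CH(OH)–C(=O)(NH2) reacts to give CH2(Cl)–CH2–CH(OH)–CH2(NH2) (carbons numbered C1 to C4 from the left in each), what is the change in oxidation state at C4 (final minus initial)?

-4

Before: C4 has 1 bond to C, 2 bonds to O, 1 bond to N → oxidation state +3.
After: C4 has 1 bond to C, 2 bonds to H, 1 bond to N → oxidation state -1.
Δ = -1 − (+3) = -4, so this is a reduction at C4.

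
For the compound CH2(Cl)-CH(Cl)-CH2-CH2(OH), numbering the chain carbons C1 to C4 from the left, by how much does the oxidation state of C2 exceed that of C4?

C2: 2C, 1H, 1Cl → 0 − 1 + 1 = 0
C4: 1C, 2H, 1O → 0 − 2 + 1 = -1
Difference: 0 − (-1) = +1.

+1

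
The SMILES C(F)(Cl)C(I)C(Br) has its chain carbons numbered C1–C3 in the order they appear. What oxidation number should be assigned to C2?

0

C2 has one bond to C (0), one bond to C (0), one bond to I (+1), one bond to H (-1).
Oxidation state = 0 + 0 + 1 − 1 = 0.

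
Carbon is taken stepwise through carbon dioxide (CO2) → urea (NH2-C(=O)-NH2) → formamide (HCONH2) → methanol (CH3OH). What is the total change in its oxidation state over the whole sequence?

Carbon oxidation states along the series — carbon dioxide: +4, urea: +4, formamide: +2, methanol: -2.
Net change = -2 − (+4) = -6.

-6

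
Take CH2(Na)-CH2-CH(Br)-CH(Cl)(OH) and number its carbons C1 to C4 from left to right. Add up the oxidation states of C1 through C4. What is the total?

Tallying each carbon's bonds:
C1: 1C, 2H, 1Na → 0 − 2 − 1 = -3
C2: 2C, 2H → 0 − 2 = -2
C3: 2C, 1H, 1Br → 0 − 1 + 1 = 0
C4: 1C, 1H, 1O, 1Cl → 0 − 1 + 1 + 1 = +1
Sum = -3 − 2 + 0 + 1 = -4.

-4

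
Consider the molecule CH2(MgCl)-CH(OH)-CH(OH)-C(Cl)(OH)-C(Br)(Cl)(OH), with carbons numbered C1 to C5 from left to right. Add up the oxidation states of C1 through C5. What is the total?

Assign +1 per bond to O/N/halogen, −1 per bond to H or an electropositive element, and 0 per bond to carbon. Tallying each carbon:
C1: 1C, 2H, 1Mg → 0 − 2 − 1 = -3
C2: 2C, 1H, 1O → 0 − 1 + 1 = 0
C3: 2C, 1H, 1O → 0 − 1 + 1 = 0
C4: 2C, 1O, 1Cl → 0 + 1 + 1 = +2
C5: 1C, 1O, 1Cl, 1Br → 0 + 1 + 1 + 1 = +3
Sum = -3 + 0 + 0 + 2 + 3 = +2.

+2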